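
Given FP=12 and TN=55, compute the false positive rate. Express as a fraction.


FPR = FP / (FP + TN) = 12 / 67 = 12/67.

12/67


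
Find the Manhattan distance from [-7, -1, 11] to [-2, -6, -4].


d = sum of absolute differences: |-7--2|=5 + |-1--6|=5 + |11--4|=15 = 25.

25


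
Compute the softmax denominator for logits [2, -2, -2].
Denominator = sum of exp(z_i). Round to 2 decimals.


Denom = e^2=7.3891 + e^-2=0.1353 + e^-2=0.1353. Sum = 7.6597, which rounds to 7.66.

7.66


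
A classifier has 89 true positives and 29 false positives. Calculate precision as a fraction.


Precision = TP / (TP + FP) = 89 / 118 = 89/118.

89/118


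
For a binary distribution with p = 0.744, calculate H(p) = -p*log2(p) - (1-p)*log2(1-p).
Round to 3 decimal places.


H = -0.744*log2(0.744) - 0.256*log2(0.256) = 0.821.

0.821


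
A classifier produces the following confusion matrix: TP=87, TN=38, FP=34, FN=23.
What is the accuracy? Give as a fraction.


Accuracy = (TP + TN) / (TP + TN + FP + FN) = (87 + 38) / 182 = 125/182.

125/182


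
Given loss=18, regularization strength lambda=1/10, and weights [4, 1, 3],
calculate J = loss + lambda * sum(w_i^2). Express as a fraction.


L2 sq norm = sum(w^2) = 26. J = 18 + 1/10 * 26 = 103/5.

103/5


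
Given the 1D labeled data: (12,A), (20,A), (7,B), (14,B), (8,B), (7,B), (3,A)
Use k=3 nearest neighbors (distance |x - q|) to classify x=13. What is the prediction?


Distances: |12-13|=1, |20-13|=7, |7-13|=6, |14-13|=1, |8-13|=5, |7-13|=6, |3-13|=10. 3 nearest: (12,A), (14,B), (8,B). Counts: {'A': 1, 'B': 2}. Majority class: B.

B


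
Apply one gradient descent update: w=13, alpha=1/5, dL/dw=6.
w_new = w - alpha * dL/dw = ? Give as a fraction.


w_new = 13 - 1/5 * 6 = 13 - 6/5 = 59/5.

59/5


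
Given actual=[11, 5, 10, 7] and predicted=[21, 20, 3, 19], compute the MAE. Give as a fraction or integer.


MAE = (1/4) * (|11-21|=10 + |5-20|=15 + |10-3|=7 + |7-19|=12). Sum = 44. MAE = 11.

11


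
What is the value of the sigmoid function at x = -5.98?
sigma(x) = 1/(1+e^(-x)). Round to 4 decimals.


sigma(-5.98) = 1/(1+e^(5.98)) = 1/(1+395.440368) = 1/396.440368 = 0.0025.

0.0025


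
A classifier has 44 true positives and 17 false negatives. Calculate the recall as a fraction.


Recall = TP / (TP + FN) = 44 / 61 = 44/61.

44/61


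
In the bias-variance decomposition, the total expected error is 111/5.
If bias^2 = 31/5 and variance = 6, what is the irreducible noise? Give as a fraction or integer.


Total error = bias^2 + variance + irreducible noise. So irreducible noise = 111/5 - 31/5 - 6 = 10.

10


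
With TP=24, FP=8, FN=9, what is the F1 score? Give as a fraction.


Precision = 24/32 = 3/4. Recall = 24/33 = 8/11. F1 = 2*P*R/(P+R) = 48/65.

48/65


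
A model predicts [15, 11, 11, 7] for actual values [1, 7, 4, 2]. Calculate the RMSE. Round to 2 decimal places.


MSE = 71.5000. RMSE = sqrt(71.5000) = 8.46.

8.46


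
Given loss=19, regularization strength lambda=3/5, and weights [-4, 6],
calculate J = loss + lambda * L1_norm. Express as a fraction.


L1 norm = sum(|w|) = 10. J = 19 + 3/5 * 10 = 25.

25


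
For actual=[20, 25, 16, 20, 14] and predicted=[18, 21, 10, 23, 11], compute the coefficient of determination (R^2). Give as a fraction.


Mean(y) = 19. SS_res = 74. SS_tot = 72. R^2 = 1 - 74/(72) = -1/36.

-1/36


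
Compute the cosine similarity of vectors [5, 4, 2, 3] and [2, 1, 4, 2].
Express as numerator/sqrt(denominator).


dot = 28. |a|^2 = 54, |b|^2 = 25. cos = 28/sqrt(1350).

28/sqrt(1350)


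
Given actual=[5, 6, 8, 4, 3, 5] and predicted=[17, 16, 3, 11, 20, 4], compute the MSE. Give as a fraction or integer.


MSE = (1/6) * ((5-17)^2=144 + (6-16)^2=100 + (8-3)^2=25 + (4-11)^2=49 + (3-20)^2=289 + (5-4)^2=1). Sum = 608. MSE = 304/3.

304/3


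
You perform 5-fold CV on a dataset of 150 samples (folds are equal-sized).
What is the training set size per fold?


Each validation fold has 150/5 = 30 samples. Training set = 150 - 30 = 120.

120


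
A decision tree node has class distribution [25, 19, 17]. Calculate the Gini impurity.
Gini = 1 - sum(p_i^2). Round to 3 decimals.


Total = 61. Proportions: 25/61, 19/61, 17/61. sum(p_i^2) = 0.3426. Gini = 1 - 0.3426 = 0.6574, which rounds to 0.657.

0.657


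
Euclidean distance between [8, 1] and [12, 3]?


d = sqrt(sum of squared differences). (8-12)^2=16, (1-3)^2=4. Sum = 20.

sqrt(20)


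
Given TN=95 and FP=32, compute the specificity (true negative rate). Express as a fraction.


Specificity = TN / (TN + FP) = 95 / 127 = 95/127.

95/127


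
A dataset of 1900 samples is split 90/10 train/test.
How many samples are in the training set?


Test set = 1900 * 10% = 190. Training set = 1900 - 190 = 1710.

1710


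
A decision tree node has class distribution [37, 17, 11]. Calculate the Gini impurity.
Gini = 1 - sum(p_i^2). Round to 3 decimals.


Total = 65. Proportions: 37/65, 17/65, 11/65. sum(p_i^2) = 0.4211. Gini = 1 - 0.4211 = 0.5789, which rounds to 0.579.

0.579


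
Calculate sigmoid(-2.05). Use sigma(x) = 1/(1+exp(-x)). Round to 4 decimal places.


sigma(-2.05) = 1/(1+e^(2.05)) = 1/(1+7.767901) = 1/8.767901 = 0.1141.

0.1141


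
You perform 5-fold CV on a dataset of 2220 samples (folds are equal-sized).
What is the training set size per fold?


Each validation fold has 2220/5 = 444 samples. Training set = 2220 - 444 = 1776.

1776


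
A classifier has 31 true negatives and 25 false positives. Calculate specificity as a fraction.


Specificity = TN / (TN + FP) = 31 / 56 = 31/56.

31/56


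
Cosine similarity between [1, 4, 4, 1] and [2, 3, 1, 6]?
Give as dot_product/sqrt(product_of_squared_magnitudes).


dot = 24. |a|^2 = 34, |b|^2 = 50. cos = 24/sqrt(1700).

24/sqrt(1700)


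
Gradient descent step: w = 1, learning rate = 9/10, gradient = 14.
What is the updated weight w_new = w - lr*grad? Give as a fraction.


w_new = 1 - 9/10 * 14 = 1 - 63/5 = -58/5.

-58/5


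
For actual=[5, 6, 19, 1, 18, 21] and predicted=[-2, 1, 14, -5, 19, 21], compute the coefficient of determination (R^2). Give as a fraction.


Mean(y) = 35/3. SS_res = 136. SS_tot = 1114/3. R^2 = 1 - 136/(1114/3) = 353/557.

353/557


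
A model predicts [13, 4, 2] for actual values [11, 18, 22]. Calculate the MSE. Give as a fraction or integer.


MSE = (1/3) * ((11-13)^2=4 + (18-4)^2=196 + (22-2)^2=400). Sum = 600. MSE = 200.

200


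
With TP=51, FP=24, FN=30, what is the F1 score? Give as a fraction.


Precision = 51/75 = 17/25. Recall = 51/81 = 17/27. F1 = 2*P*R/(P+R) = 17/26.

17/26


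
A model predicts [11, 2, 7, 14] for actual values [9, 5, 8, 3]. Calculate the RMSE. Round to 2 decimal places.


MSE = 33.7500. RMSE = sqrt(33.7500) = 5.81.

5.81


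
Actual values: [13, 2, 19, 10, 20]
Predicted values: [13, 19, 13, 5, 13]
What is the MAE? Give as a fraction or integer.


MAE = (1/5) * (|13-13|=0 + |2-19|=17 + |19-13|=6 + |10-5|=5 + |20-13|=7). Sum = 35. MAE = 7.

7


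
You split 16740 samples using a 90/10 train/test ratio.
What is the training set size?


Test set = 16740 * 10% = 1674. Training set = 16740 - 1674 = 15066.

15066


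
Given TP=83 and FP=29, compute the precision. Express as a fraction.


Precision = TP / (TP + FP) = 83 / 112 = 83/112.

83/112


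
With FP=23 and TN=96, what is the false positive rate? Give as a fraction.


FPR = FP / (FP + TN) = 23 / 119 = 23/119.

23/119


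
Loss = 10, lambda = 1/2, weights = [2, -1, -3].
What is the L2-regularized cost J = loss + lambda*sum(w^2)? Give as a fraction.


L2 sq norm = sum(w^2) = 14. J = 10 + 1/2 * 14 = 17.

17


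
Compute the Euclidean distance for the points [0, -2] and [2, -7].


d = sqrt(sum of squared differences). (0-2)^2=4, (-2--7)^2=25. Sum = 29.

sqrt(29)


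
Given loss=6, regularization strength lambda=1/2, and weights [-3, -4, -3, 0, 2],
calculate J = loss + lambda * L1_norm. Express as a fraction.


L1 norm = sum(|w|) = 12. J = 6 + 1/2 * 12 = 12.

12


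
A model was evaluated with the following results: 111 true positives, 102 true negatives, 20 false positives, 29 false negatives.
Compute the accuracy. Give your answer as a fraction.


Accuracy = (TP + TN) / (TP + TN + FP + FN) = (111 + 102) / 262 = 213/262.

213/262


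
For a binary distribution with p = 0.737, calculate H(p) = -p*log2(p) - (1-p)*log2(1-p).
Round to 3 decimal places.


H = -0.737*log2(0.737) - 0.263*log2(0.263) = 0.831.

0.831


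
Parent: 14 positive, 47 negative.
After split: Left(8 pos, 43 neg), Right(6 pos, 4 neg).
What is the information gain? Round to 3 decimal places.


H(parent) = 0.7772. H(left) = 0.6268, H(right) = 0.9710. Weighted = (51/61)*0.6268 + (10/61)*0.9710 = 0.6832. IG = 0.7772 - 0.6832 = 0.0940, which rounds to 0.094.

0.094


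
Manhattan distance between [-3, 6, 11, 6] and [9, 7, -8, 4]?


d = sum of absolute differences: |-3-9|=12 + |6-7|=1 + |11--8|=19 + |6-4|=2 = 34.

34


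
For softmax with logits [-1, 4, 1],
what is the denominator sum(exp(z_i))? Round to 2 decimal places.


Denom = e^-1=0.3679 + e^4=54.5982 + e^1=2.7183. Sum = 57.6844, which rounds to 57.68.

57.68


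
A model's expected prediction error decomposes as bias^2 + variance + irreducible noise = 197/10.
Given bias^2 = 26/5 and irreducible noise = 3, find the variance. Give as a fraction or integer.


Total error = bias^2 + variance + irreducible noise. So variance = 197/10 - 26/5 - 3 = 23/2.

23/2


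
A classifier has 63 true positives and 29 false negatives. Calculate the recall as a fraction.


Recall = TP / (TP + FN) = 63 / 92 = 63/92.

63/92


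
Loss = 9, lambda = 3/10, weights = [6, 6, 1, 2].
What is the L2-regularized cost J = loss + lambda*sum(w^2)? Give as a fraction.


L2 sq norm = sum(w^2) = 77. J = 9 + 3/10 * 77 = 321/10.

321/10


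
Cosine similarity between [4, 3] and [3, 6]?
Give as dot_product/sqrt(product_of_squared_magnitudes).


dot = 30. |a|^2 = 25, |b|^2 = 45. cos = 30/sqrt(1125).

30/sqrt(1125)


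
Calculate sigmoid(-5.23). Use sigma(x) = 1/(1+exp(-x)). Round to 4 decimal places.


sigma(-5.23) = 1/(1+e^(5.23)) = 1/(1+186.792804) = 1/187.792804 = 0.0053.

0.0053


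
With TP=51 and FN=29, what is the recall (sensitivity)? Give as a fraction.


Recall = TP / (TP + FN) = 51 / 80 = 51/80.

51/80


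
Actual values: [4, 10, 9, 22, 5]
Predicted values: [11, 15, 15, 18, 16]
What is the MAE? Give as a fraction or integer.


MAE = (1/5) * (|4-11|=7 + |10-15|=5 + |9-15|=6 + |22-18|=4 + |5-16|=11). Sum = 33. MAE = 33/5.

33/5


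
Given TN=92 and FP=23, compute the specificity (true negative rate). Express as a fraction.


Specificity = TN / (TN + FP) = 92 / 115 = 4/5.

4/5


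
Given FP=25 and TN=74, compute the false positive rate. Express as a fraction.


FPR = FP / (FP + TN) = 25 / 99 = 25/99.

25/99


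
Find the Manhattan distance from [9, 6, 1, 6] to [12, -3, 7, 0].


d = sum of absolute differences: |9-12|=3 + |6--3|=9 + |1-7|=6 + |6-0|=6 = 24.

24


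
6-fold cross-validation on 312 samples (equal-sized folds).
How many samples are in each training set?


Each validation fold has 312/6 = 52 samples. Training set = 312 - 52 = 260.

260


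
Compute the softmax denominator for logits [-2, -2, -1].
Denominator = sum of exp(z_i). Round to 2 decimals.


Denom = e^-2=0.1353 + e^-2=0.1353 + e^-1=0.3679. Sum = 0.6385, which rounds to 0.64.

0.64


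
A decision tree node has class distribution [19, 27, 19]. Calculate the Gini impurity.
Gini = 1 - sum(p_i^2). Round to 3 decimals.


Total = 65. Proportions: 19/65, 27/65, 19/65. sum(p_i^2) = 0.3434. Gini = 1 - 0.3434 = 0.6566, which rounds to 0.657.

0.657


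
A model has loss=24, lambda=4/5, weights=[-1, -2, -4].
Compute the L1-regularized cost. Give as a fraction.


L1 norm = sum(|w|) = 7. J = 24 + 4/5 * 7 = 148/5.

148/5


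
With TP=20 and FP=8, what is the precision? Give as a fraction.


Precision = TP / (TP + FP) = 20 / 28 = 5/7.

5/7


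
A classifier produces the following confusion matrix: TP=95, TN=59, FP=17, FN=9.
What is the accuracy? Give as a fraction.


Accuracy = (TP + TN) / (TP + TN + FP + FN) = (95 + 59) / 180 = 77/90.

77/90


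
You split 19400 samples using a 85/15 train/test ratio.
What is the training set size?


Test set = 19400 * 15% = 2910. Training set = 19400 - 2910 = 16490.

16490


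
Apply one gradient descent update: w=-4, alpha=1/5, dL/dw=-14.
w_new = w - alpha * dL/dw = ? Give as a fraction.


w_new = -4 - 1/5 * -14 = -4 - -14/5 = -6/5.

-6/5


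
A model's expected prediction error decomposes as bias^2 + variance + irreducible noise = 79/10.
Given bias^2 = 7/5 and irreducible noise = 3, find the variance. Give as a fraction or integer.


Total error = bias^2 + variance + irreducible noise. So variance = 79/10 - 7/5 - 3 = 7/2.

7/2


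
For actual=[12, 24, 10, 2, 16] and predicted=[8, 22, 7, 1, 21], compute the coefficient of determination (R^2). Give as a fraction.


Mean(y) = 64/5. SS_res = 55. SS_tot = 1304/5. R^2 = 1 - 55/(1304/5) = 1029/1304.

1029/1304


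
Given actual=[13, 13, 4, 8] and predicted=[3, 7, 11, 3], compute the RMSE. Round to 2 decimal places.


MSE = 52.5000. RMSE = sqrt(52.5000) = 7.25.

7.25


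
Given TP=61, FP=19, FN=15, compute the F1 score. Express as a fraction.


Precision = 61/80 = 61/80. Recall = 61/76 = 61/76. F1 = 2*P*R/(P+R) = 61/78.

61/78


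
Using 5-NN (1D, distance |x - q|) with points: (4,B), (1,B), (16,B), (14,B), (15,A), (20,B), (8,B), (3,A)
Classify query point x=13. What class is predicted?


Distances: |4-13|=9, |1-13|=12, |16-13|=3, |14-13|=1, |15-13|=2, |20-13|=7, |8-13|=5, |3-13|=10. 5 nearest: (14,B), (15,A), (16,B), (8,B), (20,B). Counts: {'B': 4, 'A': 1}. Majority class: B.

B


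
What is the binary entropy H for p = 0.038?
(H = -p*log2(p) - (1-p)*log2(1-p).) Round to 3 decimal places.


H = -0.038*log2(0.038) - 0.962*log2(0.962) = 0.233.

0.233


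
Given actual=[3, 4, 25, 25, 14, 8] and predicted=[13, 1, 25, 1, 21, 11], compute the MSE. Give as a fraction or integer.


MSE = (1/6) * ((3-13)^2=100 + (4-1)^2=9 + (25-25)^2=0 + (25-1)^2=576 + (14-21)^2=49 + (8-11)^2=9). Sum = 743. MSE = 743/6.

743/6


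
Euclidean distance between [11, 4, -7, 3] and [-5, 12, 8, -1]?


d = sqrt(sum of squared differences). (11--5)^2=256, (4-12)^2=64, (-7-8)^2=225, (3--1)^2=16. Sum = 561.

sqrt(561)


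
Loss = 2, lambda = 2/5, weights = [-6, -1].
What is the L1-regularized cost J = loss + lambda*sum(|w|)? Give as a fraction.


L1 norm = sum(|w|) = 7. J = 2 + 2/5 * 7 = 24/5.

24/5


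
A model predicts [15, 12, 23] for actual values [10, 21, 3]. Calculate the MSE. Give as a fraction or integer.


MSE = (1/3) * ((10-15)^2=25 + (21-12)^2=81 + (3-23)^2=400). Sum = 506. MSE = 506/3.

506/3


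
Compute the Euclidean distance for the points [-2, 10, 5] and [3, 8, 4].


d = sqrt(sum of squared differences). (-2-3)^2=25, (10-8)^2=4, (5-4)^2=1. Sum = 30.

sqrt(30)


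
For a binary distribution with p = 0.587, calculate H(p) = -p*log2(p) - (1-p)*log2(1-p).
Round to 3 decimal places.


H = -0.587*log2(0.587) - 0.413*log2(0.413) = 0.978.

0.978


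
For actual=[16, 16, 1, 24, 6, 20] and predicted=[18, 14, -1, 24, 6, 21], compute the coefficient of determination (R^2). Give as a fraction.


Mean(y) = 83/6. SS_res = 13. SS_tot = 2261/6. R^2 = 1 - 13/(2261/6) = 2183/2261.

2183/2261


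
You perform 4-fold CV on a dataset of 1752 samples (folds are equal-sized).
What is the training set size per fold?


Each validation fold has 1752/4 = 438 samples. Training set = 1752 - 438 = 1314.

1314


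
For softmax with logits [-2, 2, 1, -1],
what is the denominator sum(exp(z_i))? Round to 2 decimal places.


Denom = e^-2=0.1353 + e^2=7.3891 + e^1=2.7183 + e^-1=0.3679. Sum = 10.6106, which rounds to 10.61.

10.61


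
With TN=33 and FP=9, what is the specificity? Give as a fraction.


Specificity = TN / (TN + FP) = 33 / 42 = 11/14.

11/14


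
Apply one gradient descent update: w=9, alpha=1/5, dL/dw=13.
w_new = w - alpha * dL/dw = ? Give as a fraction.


w_new = 9 - 1/5 * 13 = 9 - 13/5 = 32/5.

32/5


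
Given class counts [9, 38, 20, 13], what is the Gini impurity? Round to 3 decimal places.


Total = 80. Proportions: 9/80, 38/80, 20/80, 13/80. sum(p_i^2) = 0.3272. Gini = 1 - 0.3272 = 0.6728, which rounds to 0.673.

0.673


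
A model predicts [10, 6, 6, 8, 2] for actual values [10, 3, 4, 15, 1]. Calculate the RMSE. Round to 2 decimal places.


MSE = 12.6000. RMSE = sqrt(12.6000) = 3.55.

3.55


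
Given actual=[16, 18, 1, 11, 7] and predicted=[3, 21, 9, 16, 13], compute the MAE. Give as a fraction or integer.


MAE = (1/5) * (|16-3|=13 + |18-21|=3 + |1-9|=8 + |11-16|=5 + |7-13|=6). Sum = 35. MAE = 7.

7


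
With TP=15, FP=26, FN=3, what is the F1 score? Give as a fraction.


Precision = 15/41 = 15/41. Recall = 15/18 = 5/6. F1 = 2*P*R/(P+R) = 30/59.

30/59


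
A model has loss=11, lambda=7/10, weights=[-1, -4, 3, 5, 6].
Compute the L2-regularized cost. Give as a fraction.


L2 sq norm = sum(w^2) = 87. J = 11 + 7/10 * 87 = 719/10.

719/10


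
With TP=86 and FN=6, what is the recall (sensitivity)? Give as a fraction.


Recall = TP / (TP + FN) = 86 / 92 = 43/46.

43/46


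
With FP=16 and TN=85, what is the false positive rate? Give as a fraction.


FPR = FP / (FP + TN) = 16 / 101 = 16/101.

16/101


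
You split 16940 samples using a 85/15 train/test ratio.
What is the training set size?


Test set = 16940 * 15% = 2541. Training set = 16940 - 2541 = 14399.

14399


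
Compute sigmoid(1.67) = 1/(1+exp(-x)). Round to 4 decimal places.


sigma(1.67) = 1/(1+e^(-1.67)) = 1/(1+0.188247) = 1/1.188247 = 0.8416.

0.8416


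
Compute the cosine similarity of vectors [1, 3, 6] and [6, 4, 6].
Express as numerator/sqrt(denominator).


dot = 54. |a|^2 = 46, |b|^2 = 88. cos = 54/sqrt(4048).

54/sqrt(4048)


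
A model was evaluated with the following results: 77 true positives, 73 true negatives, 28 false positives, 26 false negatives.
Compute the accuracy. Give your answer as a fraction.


Accuracy = (TP + TN) / (TP + TN + FP + FN) = (77 + 73) / 204 = 25/34.

25/34


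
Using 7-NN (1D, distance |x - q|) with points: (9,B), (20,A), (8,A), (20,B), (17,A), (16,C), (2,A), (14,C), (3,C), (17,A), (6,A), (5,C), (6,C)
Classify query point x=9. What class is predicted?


Distances: |9-9|=0, |20-9|=11, |8-9|=1, |20-9|=11, |17-9|=8, |16-9|=7, |2-9|=7, |14-9|=5, |3-9|=6, |17-9|=8, |6-9|=3, |5-9|=4, |6-9|=3. 7 nearest: (9,B), (8,A), (6,A), (6,C), (5,C), (14,C), (3,C). Counts: {'B': 1, 'A': 2, 'C': 4}. Majority class: C.

C


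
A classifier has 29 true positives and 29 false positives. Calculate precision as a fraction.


Precision = TP / (TP + FP) = 29 / 58 = 1/2.

1/2


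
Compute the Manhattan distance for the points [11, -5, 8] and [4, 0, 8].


d = sum of absolute differences: |11-4|=7 + |-5-0|=5 + |8-8|=0 = 12.

12


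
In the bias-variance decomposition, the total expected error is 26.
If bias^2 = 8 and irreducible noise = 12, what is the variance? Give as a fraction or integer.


Total error = bias^2 + variance + irreducible noise. So variance = 26 - 8 - 12 = 6.

6


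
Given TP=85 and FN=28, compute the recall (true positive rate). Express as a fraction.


Recall = TP / (TP + FN) = 85 / 113 = 85/113.

85/113


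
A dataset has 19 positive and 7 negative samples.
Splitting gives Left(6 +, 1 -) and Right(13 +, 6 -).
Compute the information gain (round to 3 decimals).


H(parent) = 0.8404. H(left) = 0.5917, H(right) = 0.8997. Weighted = (7/26)*0.5917 + (19/26)*0.8997 = 0.8168. IG = 0.8404 - 0.8168 = 0.0236, which rounds to 0.024.

0.024


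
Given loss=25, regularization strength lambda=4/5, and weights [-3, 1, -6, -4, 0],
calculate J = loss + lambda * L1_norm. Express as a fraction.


L1 norm = sum(|w|) = 14. J = 25 + 4/5 * 14 = 181/5.

181/5


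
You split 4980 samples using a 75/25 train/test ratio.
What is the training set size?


Test set = 4980 * 25% = 1245. Training set = 4980 - 1245 = 3735.

3735


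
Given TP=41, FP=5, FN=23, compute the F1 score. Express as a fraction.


Precision = 41/46 = 41/46. Recall = 41/64 = 41/64. F1 = 2*P*R/(P+R) = 41/55.

41/55


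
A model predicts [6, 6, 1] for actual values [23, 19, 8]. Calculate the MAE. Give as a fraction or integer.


MAE = (1/3) * (|23-6|=17 + |19-6|=13 + |8-1|=7). Sum = 37. MAE = 37/3.

37/3


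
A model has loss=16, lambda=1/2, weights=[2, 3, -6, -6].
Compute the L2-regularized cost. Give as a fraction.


L2 sq norm = sum(w^2) = 85. J = 16 + 1/2 * 85 = 117/2.

117/2


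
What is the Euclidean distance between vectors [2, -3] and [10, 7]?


d = sqrt(sum of squared differences). (2-10)^2=64, (-3-7)^2=100. Sum = 164.

sqrt(164)


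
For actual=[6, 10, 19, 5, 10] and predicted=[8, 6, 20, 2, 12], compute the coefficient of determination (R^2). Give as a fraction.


Mean(y) = 10. SS_res = 34. SS_tot = 122. R^2 = 1 - 34/(122) = 44/61.

44/61


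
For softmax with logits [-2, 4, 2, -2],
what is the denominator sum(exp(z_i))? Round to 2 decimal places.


Denom = e^-2=0.1353 + e^4=54.5982 + e^2=7.3891 + e^-2=0.1353. Sum = 62.2579, which rounds to 62.26.

62.26


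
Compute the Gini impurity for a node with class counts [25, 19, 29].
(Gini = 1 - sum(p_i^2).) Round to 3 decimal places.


Total = 73. Proportions: 25/73, 19/73, 29/73. sum(p_i^2) = 0.3428. Gini = 1 - 0.3428 = 0.6572, which rounds to 0.657.

0.657


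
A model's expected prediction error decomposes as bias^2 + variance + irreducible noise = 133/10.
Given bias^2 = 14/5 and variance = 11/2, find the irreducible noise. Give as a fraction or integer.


Total error = bias^2 + variance + irreducible noise. So irreducible noise = 133/10 - 14/5 - 11/2 = 5.

5


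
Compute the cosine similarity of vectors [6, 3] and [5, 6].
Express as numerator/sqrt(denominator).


dot = 48. |a|^2 = 45, |b|^2 = 61. cos = 48/sqrt(2745).

48/sqrt(2745)


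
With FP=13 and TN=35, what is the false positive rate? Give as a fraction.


FPR = FP / (FP + TN) = 13 / 48 = 13/48.

13/48


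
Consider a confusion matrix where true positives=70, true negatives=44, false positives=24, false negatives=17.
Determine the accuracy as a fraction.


Accuracy = (TP + TN) / (TP + TN + FP + FN) = (70 + 44) / 155 = 114/155.

114/155


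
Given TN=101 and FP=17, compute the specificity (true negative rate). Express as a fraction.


Specificity = TN / (TN + FP) = 101 / 118 = 101/118.

101/118


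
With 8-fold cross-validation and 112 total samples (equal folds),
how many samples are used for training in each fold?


Each validation fold has 112/8 = 14 samples. Training set = 112 - 14 = 98.

98


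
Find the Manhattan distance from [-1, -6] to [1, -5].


d = sum of absolute differences: |-1-1|=2 + |-6--5|=1 = 3.

3


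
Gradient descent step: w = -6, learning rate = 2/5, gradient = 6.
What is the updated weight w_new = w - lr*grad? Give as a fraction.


w_new = -6 - 2/5 * 6 = -6 - 12/5 = -42/5.

-42/5


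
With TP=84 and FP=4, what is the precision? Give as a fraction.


Precision = TP / (TP + FP) = 84 / 88 = 21/22.

21/22


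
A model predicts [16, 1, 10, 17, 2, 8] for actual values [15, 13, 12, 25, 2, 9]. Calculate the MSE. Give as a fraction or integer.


MSE = (1/6) * ((15-16)^2=1 + (13-1)^2=144 + (12-10)^2=4 + (25-17)^2=64 + (2-2)^2=0 + (9-8)^2=1). Sum = 214. MSE = 107/3.

107/3


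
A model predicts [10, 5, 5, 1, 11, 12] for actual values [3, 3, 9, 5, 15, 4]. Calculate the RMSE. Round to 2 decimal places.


MSE = 27.5000. RMSE = sqrt(27.5000) = 5.24.

5.24


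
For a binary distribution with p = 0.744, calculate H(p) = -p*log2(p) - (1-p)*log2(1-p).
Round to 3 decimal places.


H = -0.744*log2(0.744) - 0.256*log2(0.256) = 0.821.

0.821


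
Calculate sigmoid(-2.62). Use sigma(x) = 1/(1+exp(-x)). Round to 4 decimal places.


sigma(-2.62) = 1/(1+e^(2.62)) = 1/(1+13.735724) = 1/14.735724 = 0.0679.

0.0679


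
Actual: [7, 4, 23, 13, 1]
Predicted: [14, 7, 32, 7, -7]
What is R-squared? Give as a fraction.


Mean(y) = 48/5. SS_res = 239. SS_tot = 1516/5. R^2 = 1 - 239/(1516/5) = 321/1516.

321/1516


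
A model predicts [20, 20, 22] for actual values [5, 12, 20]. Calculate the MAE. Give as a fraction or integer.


MAE = (1/3) * (|5-20|=15 + |12-20|=8 + |20-22|=2). Sum = 25. MAE = 25/3.

25/3


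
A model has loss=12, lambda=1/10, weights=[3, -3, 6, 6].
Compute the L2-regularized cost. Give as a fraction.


L2 sq norm = sum(w^2) = 90. J = 12 + 1/10 * 90 = 21.

21


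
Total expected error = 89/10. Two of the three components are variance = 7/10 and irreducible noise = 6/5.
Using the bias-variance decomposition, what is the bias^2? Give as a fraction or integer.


Total error = bias^2 + variance + irreducible noise. So bias^2 = 89/10 - 7/10 - 6/5 = 7.

7


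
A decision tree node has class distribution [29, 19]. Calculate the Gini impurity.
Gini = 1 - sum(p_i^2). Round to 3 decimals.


Total = 48. Proportions: 29/48, 19/48. sum(p_i^2) = 0.5217. Gini = 1 - 0.5217 = 0.4783, which rounds to 0.478.

0.478


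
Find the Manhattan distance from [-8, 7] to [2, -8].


d = sum of absolute differences: |-8-2|=10 + |7--8|=15 = 25.

25


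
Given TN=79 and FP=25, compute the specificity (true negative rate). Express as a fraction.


Specificity = TN / (TN + FP) = 79 / 104 = 79/104.

79/104


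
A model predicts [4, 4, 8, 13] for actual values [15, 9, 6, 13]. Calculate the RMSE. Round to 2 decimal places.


MSE = 37.5000. RMSE = sqrt(37.5000) = 6.12.

6.12


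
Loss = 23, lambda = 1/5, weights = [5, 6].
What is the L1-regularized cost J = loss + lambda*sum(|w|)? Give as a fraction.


L1 norm = sum(|w|) = 11. J = 23 + 1/5 * 11 = 126/5.

126/5


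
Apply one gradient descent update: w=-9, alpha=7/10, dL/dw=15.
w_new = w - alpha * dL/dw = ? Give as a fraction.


w_new = -9 - 7/10 * 15 = -9 - 21/2 = -39/2.

-39/2


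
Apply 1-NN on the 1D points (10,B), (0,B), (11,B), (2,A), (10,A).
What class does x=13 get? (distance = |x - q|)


Distances: |10-13|=3, |0-13|=13, |11-13|=2, |2-13|=11, |10-13|=3. 1 nearest: (11,B). Counts: {'B': 1}. Majority class: B.

B


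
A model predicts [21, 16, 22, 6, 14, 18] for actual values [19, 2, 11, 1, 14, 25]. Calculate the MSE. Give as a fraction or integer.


MSE = (1/6) * ((19-21)^2=4 + (2-16)^2=196 + (11-22)^2=121 + (1-6)^2=25 + (14-14)^2=0 + (25-18)^2=49). Sum = 395. MSE = 395/6.

395/6


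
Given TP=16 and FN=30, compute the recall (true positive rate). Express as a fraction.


Recall = TP / (TP + FN) = 16 / 46 = 8/23.

8/23


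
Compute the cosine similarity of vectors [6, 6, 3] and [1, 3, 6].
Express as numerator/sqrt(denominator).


dot = 42. |a|^2 = 81, |b|^2 = 46. cos = 42/sqrt(3726).

42/sqrt(3726)


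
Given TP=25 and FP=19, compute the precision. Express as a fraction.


Precision = TP / (TP + FP) = 25 / 44 = 25/44.

25/44


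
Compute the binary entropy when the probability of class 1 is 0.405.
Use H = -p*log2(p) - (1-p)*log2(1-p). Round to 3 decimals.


H = -0.405*log2(0.405) - 0.595*log2(0.595) = 0.974.

0.974


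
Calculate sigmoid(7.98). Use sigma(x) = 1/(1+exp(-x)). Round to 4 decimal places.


sigma(7.98) = 1/(1+e^(-7.98)) = 1/(1+0.000342) = 1/1.000342 = 0.9997.

0.9997


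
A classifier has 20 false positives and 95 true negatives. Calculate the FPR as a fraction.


FPR = FP / (FP + TN) = 20 / 115 = 4/23.

4/23


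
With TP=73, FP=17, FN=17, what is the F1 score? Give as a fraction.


Precision = 73/90 = 73/90. Recall = 73/90 = 73/90. F1 = 2*P*R/(P+R) = 73/90.

73/90


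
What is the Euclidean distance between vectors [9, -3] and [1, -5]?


d = sqrt(sum of squared differences). (9-1)^2=64, (-3--5)^2=4. Sum = 68.

sqrt(68)


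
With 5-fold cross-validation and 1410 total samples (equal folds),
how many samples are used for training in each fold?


Each validation fold has 1410/5 = 282 samples. Training set = 1410 - 282 = 1128.

1128


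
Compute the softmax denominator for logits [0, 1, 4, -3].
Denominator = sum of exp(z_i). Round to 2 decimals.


Denom = e^0=1.0000 + e^1=2.7183 + e^4=54.5982 + e^-3=0.0498. Sum = 58.3663, which rounds to 58.37.

58.37


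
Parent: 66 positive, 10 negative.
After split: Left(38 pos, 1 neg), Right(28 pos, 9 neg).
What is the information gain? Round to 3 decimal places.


H(parent) = 0.5618. H(left) = 0.1720, H(right) = 0.8004. Weighted = (39/76)*0.1720 + (37/76)*0.8004 = 0.4779. IG = 0.5618 - 0.4779 = 0.0839, which rounds to 0.084.

0.084


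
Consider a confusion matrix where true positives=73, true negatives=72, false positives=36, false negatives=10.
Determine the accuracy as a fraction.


Accuracy = (TP + TN) / (TP + TN + FP + FN) = (73 + 72) / 191 = 145/191.

145/191


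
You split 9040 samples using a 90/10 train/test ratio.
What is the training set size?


Test set = 9040 * 10% = 904. Training set = 9040 - 904 = 8136.

8136


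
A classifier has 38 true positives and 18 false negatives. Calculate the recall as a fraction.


Recall = TP / (TP + FN) = 38 / 56 = 19/28.

19/28


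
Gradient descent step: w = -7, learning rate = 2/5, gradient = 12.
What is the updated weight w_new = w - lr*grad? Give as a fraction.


w_new = -7 - 2/5 * 12 = -7 - 24/5 = -59/5.

-59/5


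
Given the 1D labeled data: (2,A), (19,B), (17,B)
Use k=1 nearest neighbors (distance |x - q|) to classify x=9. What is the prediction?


Distances: |2-9|=7, |19-9|=10, |17-9|=8. 1 nearest: (2,A). Counts: {'A': 1}. Majority class: A.

A


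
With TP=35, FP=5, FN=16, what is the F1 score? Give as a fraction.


Precision = 35/40 = 7/8. Recall = 35/51 = 35/51. F1 = 2*P*R/(P+R) = 10/13.

10/13


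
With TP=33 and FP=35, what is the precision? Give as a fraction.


Precision = TP / (TP + FP) = 33 / 68 = 33/68.

33/68


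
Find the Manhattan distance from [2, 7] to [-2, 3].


d = sum of absolute differences: |2--2|=4 + |7-3|=4 = 8.

8


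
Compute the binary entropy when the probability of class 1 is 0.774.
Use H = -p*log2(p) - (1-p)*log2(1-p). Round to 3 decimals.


H = -0.774*log2(0.774) - 0.226*log2(0.226) = 0.771.

0.771


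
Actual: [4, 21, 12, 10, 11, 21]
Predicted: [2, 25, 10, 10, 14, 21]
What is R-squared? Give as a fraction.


Mean(y) = 79/6. SS_res = 33. SS_tot = 1337/6. R^2 = 1 - 33/(1337/6) = 1139/1337.

1139/1337


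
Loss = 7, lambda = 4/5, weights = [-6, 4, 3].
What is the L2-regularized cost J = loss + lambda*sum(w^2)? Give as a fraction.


L2 sq norm = sum(w^2) = 61. J = 7 + 4/5 * 61 = 279/5.

279/5


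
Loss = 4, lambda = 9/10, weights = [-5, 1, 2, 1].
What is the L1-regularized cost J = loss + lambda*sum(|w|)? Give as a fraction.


L1 norm = sum(|w|) = 9. J = 4 + 9/10 * 9 = 121/10.

121/10


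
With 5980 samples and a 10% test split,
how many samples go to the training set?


Test set = 5980 * 10% = 598. Training set = 5980 - 598 = 5382.

5382


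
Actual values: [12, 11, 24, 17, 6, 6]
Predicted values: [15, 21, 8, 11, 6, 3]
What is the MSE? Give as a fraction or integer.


MSE = (1/6) * ((12-15)^2=9 + (11-21)^2=100 + (24-8)^2=256 + (17-11)^2=36 + (6-6)^2=0 + (6-3)^2=9). Sum = 410. MSE = 205/3.

205/3


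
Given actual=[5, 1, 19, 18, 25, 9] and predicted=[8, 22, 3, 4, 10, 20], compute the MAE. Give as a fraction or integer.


MAE = (1/6) * (|5-8|=3 + |1-22|=21 + |19-3|=16 + |18-4|=14 + |25-10|=15 + |9-20|=11). Sum = 80. MAE = 40/3.

40/3


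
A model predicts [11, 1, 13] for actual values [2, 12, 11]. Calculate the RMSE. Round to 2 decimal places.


MSE = 68.6667. RMSE = sqrt(68.6667) = 8.29.

8.29


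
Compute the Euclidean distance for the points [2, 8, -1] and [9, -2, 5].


d = sqrt(sum of squared differences). (2-9)^2=49, (8--2)^2=100, (-1-5)^2=36. Sum = 185.

sqrt(185)


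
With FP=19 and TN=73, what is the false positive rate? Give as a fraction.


FPR = FP / (FP + TN) = 19 / 92 = 19/92.

19/92


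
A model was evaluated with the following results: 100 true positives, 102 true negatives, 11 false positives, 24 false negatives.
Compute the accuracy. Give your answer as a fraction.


Accuracy = (TP + TN) / (TP + TN + FP + FN) = (100 + 102) / 237 = 202/237.

202/237


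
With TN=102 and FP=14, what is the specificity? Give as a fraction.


Specificity = TN / (TN + FP) = 102 / 116 = 51/58.

51/58


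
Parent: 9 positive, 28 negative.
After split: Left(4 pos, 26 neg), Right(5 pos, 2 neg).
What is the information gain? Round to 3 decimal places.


H(parent) = 0.8004. H(left) = 0.5665, H(right) = 0.8631. Weighted = (30/37)*0.5665 + (7/37)*0.8631 = 0.6226. IG = 0.8004 - 0.6226 = 0.1778, which rounds to 0.178.

0.178


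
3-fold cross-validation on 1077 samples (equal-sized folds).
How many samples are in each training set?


Each validation fold has 1077/3 = 359 samples. Training set = 1077 - 359 = 718.

718


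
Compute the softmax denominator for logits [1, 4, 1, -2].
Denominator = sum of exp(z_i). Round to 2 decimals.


Denom = e^1=2.7183 + e^4=54.5982 + e^1=2.7183 + e^-2=0.1353. Sum = 60.1701, which rounds to 60.17.

60.17


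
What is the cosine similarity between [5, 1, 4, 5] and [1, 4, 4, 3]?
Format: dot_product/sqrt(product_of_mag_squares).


dot = 40. |a|^2 = 67, |b|^2 = 42. cos = 40/sqrt(2814).

40/sqrt(2814)


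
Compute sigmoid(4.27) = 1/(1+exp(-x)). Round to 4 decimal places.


sigma(4.27) = 1/(1+e^(-4.27)) = 1/(1+0.013982) = 1/1.013982 = 0.9862.

0.9862


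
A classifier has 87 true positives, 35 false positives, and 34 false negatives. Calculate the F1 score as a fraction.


Precision = 87/122 = 87/122. Recall = 87/121 = 87/121. F1 = 2*P*R/(P+R) = 58/81.

58/81


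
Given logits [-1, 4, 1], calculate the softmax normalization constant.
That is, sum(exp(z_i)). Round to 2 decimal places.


Denom = e^-1=0.3679 + e^4=54.5982 + e^1=2.7183. Sum = 57.6844, which rounds to 57.68.

57.68


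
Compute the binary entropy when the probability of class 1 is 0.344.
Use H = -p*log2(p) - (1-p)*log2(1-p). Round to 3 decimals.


H = -0.344*log2(0.344) - 0.656*log2(0.656) = 0.929.

0.929


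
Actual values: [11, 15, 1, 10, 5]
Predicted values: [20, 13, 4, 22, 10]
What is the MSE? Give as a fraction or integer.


MSE = (1/5) * ((11-20)^2=81 + (15-13)^2=4 + (1-4)^2=9 + (10-22)^2=144 + (5-10)^2=25). Sum = 263. MSE = 263/5.

263/5


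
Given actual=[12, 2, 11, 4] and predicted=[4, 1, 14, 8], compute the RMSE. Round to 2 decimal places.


MSE = 22.5000. RMSE = sqrt(22.5000) = 4.74.

4.74


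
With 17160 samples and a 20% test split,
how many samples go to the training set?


Test set = 17160 * 20% = 3432. Training set = 17160 - 3432 = 13728.

13728


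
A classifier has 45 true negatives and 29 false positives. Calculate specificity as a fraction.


Specificity = TN / (TN + FP) = 45 / 74 = 45/74.

45/74


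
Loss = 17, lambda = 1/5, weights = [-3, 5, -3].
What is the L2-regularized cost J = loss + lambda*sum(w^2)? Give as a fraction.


L2 sq norm = sum(w^2) = 43. J = 17 + 1/5 * 43 = 128/5.

128/5


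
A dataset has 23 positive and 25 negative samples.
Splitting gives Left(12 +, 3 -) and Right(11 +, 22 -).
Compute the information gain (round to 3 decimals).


H(parent) = 0.9987. H(left) = 0.7219, H(right) = 0.9183. Weighted = (15/48)*0.7219 + (33/48)*0.9183 = 0.8569. IG = 0.9987 - 0.8569 = 0.1418, which rounds to 0.142.

0.142


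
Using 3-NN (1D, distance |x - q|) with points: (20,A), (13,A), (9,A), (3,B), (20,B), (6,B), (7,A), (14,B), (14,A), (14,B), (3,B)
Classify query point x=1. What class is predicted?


Distances: |20-1|=19, |13-1|=12, |9-1|=8, |3-1|=2, |20-1|=19, |6-1|=5, |7-1|=6, |14-1|=13, |14-1|=13, |14-1|=13, |3-1|=2. 3 nearest: (3,B), (3,B), (6,B). Counts: {'B': 3}. Majority class: B.

B


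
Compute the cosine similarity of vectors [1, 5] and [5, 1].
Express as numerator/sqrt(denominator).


dot = 10. |a|^2 = 26, |b|^2 = 26. cos = 10/sqrt(676).

10/sqrt(676)


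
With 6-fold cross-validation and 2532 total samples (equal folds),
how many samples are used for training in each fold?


Each validation fold has 2532/6 = 422 samples. Training set = 2532 - 422 = 2110.

2110


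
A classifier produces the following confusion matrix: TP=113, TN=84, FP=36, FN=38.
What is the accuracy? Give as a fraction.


Accuracy = (TP + TN) / (TP + TN + FP + FN) = (113 + 84) / 271 = 197/271.

197/271


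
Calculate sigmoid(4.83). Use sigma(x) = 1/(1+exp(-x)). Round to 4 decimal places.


sigma(4.83) = 1/(1+e^(-4.83)) = 1/(1+0.007987) = 1/1.007987 = 0.9921.

0.9921


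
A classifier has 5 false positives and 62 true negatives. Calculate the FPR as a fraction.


FPR = FP / (FP + TN) = 5 / 67 = 5/67.

5/67


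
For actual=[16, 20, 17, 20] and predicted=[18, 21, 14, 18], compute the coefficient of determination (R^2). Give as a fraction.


Mean(y) = 73/4. SS_res = 18. SS_tot = 51/4. R^2 = 1 - 18/(51/4) = -7/17.

-7/17


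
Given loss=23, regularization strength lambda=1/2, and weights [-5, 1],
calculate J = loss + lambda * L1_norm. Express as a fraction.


L1 norm = sum(|w|) = 6. J = 23 + 1/2 * 6 = 26.

26


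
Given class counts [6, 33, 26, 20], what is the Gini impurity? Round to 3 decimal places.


Total = 85. Proportions: 6/85, 33/85, 26/85, 20/85. sum(p_i^2) = 0.3046. Gini = 1 - 0.3046 = 0.6954, which rounds to 0.695.

0.695


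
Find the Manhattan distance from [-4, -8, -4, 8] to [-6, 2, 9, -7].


d = sum of absolute differences: |-4--6|=2 + |-8-2|=10 + |-4-9|=13 + |8--7|=15 = 40.

40


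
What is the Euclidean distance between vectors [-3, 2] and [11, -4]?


d = sqrt(sum of squared differences). (-3-11)^2=196, (2--4)^2=36. Sum = 232.

sqrt(232)


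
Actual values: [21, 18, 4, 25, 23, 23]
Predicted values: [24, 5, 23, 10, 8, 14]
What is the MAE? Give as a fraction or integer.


MAE = (1/6) * (|21-24|=3 + |18-5|=13 + |4-23|=19 + |25-10|=15 + |23-8|=15 + |23-14|=9). Sum = 74. MAE = 37/3.

37/3


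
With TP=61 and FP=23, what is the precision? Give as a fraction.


Precision = TP / (TP + FP) = 61 / 84 = 61/84.

61/84


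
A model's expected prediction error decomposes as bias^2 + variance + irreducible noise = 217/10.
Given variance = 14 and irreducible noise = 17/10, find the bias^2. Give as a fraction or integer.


Total error = bias^2 + variance + irreducible noise. So bias^2 = 217/10 - 14 - 17/10 = 6.

6


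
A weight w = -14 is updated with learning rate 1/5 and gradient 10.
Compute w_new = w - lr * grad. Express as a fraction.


w_new = -14 - 1/5 * 10 = -14 - 2 = -16.

-16


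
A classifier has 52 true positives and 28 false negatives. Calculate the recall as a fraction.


Recall = TP / (TP + FN) = 52 / 80 = 13/20.

13/20


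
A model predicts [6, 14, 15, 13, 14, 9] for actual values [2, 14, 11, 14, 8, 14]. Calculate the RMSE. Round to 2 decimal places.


MSE = 15.6667. RMSE = sqrt(15.6667) = 3.96.

3.96


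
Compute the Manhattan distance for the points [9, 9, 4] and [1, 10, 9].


d = sum of absolute differences: |9-1|=8 + |9-10|=1 + |4-9|=5 = 14.

14


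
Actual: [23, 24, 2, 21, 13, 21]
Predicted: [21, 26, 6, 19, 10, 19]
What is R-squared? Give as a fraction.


Mean(y) = 52/3. SS_res = 41. SS_tot = 1072/3. R^2 = 1 - 41/(1072/3) = 949/1072.

949/1072
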